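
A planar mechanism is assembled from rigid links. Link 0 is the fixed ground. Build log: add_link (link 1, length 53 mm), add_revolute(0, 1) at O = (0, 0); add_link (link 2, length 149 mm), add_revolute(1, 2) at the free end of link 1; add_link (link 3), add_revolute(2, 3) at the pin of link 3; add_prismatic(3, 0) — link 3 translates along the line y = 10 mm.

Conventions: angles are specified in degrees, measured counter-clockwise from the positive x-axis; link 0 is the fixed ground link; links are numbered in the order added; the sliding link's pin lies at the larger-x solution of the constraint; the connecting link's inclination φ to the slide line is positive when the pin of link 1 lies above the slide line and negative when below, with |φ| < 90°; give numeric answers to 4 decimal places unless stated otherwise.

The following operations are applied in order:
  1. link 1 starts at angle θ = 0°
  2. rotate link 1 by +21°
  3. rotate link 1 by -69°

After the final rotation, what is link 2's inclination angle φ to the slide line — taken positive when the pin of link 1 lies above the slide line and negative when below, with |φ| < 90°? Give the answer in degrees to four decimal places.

geometry: r = 53 mm, L = 149 mm, e = 10 mm; θ starts at 0°
rotate link 1 by +21°: θ ← 0° +21° = 21°
rotate link 1 by -69°: θ ← 21° -69° = -48°
h = r sin θ − e = -39.386676 − 10 = -49.386676
sin φ = h / L = -49.386676 / 149 = -0.33145420
φ = arcsin(-0.33145420) = -19.357063°

-19.3571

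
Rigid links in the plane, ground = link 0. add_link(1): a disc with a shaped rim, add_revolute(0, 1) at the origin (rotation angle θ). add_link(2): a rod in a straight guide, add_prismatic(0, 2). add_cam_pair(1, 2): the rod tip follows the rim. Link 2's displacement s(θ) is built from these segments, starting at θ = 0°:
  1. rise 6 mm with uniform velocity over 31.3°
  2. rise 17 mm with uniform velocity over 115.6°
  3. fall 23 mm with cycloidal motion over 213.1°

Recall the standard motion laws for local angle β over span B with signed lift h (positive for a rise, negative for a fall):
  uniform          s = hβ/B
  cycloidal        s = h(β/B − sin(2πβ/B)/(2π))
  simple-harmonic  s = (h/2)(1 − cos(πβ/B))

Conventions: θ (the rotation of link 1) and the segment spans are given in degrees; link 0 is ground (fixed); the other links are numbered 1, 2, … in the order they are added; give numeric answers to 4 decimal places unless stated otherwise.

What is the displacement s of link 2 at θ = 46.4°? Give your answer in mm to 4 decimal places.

segment 1 (0° to 31.3°, uniform, h = 6) is passed completely: s = 0.0000 + (6) = 6.0000
θ = 46.4° falls in segment 2 (31.3° to 146.9°, uniform, h = 17): β = 46.4 − 31.3 = 15.1°, B = 115.6°; Δs = 17·15.1/115.6 = 2.2206; s = 6.0000 + 2.2206 = 8.2206

8.2206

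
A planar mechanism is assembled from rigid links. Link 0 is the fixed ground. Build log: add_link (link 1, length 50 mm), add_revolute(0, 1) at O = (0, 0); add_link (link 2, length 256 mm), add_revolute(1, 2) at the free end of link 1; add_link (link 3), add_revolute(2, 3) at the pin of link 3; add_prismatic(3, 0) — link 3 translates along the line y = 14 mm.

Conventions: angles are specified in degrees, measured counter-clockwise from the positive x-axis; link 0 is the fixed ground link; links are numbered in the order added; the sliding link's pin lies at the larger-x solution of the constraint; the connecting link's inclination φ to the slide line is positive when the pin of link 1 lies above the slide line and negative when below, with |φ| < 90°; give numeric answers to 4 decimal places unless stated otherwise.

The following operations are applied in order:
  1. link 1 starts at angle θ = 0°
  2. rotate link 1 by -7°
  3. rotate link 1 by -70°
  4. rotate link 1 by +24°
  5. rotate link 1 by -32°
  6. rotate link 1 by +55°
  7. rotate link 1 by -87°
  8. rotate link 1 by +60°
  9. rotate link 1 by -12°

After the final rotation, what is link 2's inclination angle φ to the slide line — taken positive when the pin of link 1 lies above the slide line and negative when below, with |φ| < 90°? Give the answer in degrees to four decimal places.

geometry: r = 50 mm, L = 256 mm, e = 14 mm; θ starts at 0°
rotate link 1 by -7°: θ ← 0° -7° = -7°
rotate link 1 by -70°: θ ← -7° -70° = -77°
rotate link 1 by +24°: θ ← -77° +24° = -53°
rotate link 1 by -32°: θ ← -53° -32° = -85°
rotate link 1 by +55°: θ ← -85° +55° = -30°
rotate link 1 by -87°: θ ← -30° -87° = -117°
rotate link 1 by +60°: θ ← -117° +60° = -57°
rotate link 1 by -12°: θ ← -57° -12° = -69°
h = r sin θ − e = -46.679021 − 14 = -60.679021
sin φ = h / L = -60.679021 / 256 = -0.23702743
φ = arcsin(-0.23702743) = -13.711163°

-13.7112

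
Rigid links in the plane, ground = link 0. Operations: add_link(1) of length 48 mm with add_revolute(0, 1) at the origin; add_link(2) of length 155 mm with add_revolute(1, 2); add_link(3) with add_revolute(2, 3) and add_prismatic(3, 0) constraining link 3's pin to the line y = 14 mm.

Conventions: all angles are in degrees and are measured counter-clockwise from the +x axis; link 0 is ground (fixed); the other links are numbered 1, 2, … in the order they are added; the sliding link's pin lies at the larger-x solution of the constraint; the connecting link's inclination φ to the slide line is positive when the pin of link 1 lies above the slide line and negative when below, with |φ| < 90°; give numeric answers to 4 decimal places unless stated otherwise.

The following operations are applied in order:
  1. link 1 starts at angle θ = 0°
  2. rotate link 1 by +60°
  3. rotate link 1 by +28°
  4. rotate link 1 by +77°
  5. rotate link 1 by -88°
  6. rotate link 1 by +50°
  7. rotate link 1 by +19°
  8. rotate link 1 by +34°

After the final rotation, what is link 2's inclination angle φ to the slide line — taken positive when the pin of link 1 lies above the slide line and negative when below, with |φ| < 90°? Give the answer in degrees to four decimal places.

geometry: r = 48 mm, L = 155 mm, e = 14 mm; θ starts at 0°
rotate link 1 by +60°: θ ← 0° +60° = 60°
rotate link 1 by +28°: θ ← 60° +28° = 88°
rotate link 1 by +77°: θ ← 88° +77° = 165°
rotate link 1 by -88°: θ ← 165° -88° = 77°
rotate link 1 by +50°: θ ← 77° +50° = 127°
rotate link 1 by +19°: θ ← 127° +19° = 146°
rotate link 1 by +34°: θ ← 146° +34° = 180°
h = r sin θ − e = 0.000000 − 14 = -14.000000
sin φ = h / L = -14.000000 / 155 = -0.09032258
φ = arcsin(-0.09032258) = -5.182165°

-5.1822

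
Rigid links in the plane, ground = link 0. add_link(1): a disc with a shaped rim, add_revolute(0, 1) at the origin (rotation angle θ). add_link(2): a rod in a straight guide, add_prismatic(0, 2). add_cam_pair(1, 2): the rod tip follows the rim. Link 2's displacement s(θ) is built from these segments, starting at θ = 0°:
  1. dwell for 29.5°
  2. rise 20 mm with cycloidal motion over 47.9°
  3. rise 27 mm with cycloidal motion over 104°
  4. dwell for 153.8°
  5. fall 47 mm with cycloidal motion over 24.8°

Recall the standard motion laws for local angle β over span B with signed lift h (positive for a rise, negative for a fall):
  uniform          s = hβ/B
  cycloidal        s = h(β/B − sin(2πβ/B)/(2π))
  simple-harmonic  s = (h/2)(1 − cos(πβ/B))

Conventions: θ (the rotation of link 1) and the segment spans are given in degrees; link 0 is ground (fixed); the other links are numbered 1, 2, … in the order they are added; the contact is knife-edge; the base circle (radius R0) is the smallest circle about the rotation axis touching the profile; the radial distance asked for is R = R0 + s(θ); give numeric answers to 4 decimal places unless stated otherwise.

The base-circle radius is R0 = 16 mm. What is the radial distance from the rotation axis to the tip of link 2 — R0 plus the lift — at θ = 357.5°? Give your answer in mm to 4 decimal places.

segment 1 (0° to 29.5°, dwell): s unchanged at 0.0000
segment 2 (29.5° to 77.4°, cycloidal, h = 20) is passed completely: s = 0.0000 + (20) = 20.0000
segment 3 (77.4° to 181.4°, cycloidal, h = 27) is passed completely: s = 20.0000 + (27) = 47.0000
segment 4 (181.4° to 335.2°, dwell): s unchanged at 47.0000
θ = 357.5° falls in segment 5 (335.2° to 360°, cycloidal, h = -47): β = 357.5 − 335.2 = 22.3°, B = 24.8°; Δs = -47·(0.8992 − sin(2π·0.8992)/(2π)) = -46.6895; s = 47.0000 − 46.6895 = 0.3105
R = R0 + s = 16 + 0.3105 = 16.3105

16.3105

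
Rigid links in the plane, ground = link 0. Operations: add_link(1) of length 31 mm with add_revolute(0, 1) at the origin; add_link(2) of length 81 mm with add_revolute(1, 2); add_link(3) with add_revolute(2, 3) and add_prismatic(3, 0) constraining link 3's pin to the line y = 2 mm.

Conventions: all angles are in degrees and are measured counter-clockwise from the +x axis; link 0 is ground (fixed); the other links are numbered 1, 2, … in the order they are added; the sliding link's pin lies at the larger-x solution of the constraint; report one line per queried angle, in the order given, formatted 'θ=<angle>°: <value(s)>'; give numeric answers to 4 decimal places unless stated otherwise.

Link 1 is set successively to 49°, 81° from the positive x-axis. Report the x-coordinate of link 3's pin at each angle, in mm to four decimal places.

geometry: r = 31 mm, L = 81 mm, e = 2 mm
θ=49°: crank pin P = (r cos θ, r sin θ) = (20.337830, 23.395997)
θ=49°: h = r sin θ − e = 23.395997 − 2 = 21.395997
θ=49°: x = r cos θ + √(L² − h²) = 20.337830 + 78.123052 = 98.460882
θ=81°: crank pin P = (r cos θ, r sin θ) = (4.849468, 30.618339)
θ=81°: h = r sin θ − e = 30.618339 − 2 = 28.618339
θ=81°: x = r cos θ + √(L² − h²) = 4.849468 + 75.775924 = 80.625393

θ=49°: 98.4609
θ=81°: 80.6254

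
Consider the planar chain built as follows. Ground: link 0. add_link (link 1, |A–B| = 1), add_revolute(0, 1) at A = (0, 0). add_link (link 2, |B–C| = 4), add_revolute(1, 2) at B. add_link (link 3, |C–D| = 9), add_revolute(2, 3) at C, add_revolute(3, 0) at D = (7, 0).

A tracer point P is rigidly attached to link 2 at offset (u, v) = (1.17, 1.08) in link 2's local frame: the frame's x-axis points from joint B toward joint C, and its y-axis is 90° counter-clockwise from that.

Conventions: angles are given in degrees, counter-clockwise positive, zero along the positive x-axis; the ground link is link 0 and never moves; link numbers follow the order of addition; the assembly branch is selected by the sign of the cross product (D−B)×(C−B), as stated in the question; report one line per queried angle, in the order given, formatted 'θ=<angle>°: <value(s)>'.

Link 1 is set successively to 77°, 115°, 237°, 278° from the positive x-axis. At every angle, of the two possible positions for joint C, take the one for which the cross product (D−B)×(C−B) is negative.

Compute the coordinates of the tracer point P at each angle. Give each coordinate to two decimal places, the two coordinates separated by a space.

A=(0,0), D=(7.00,0)
θ=77°: B = A + 1.00·(cos77°, sin77°) = (0.2250, 0.9744)
θ=77°: |BD| = 6.8448
θ=77°: circle(B,4.00) ∩ circle(D,9.00): a=-1.3258, h=3.7739
θ=77°:   candidates: C₊=(-0.5501,4.8986) cross=25.831; C₋=(-1.6246,-2.5724) cross=-25.831
θ=77°:   branch - wants cross < 0 → take C=(-1.6246,-2.5724) (cross=-25.831)
θ=77°: ex = (C−B)/|BC| = (-0.4624,-0.8867); ey = (0.8867,-0.4624)
θ=77°: P = B + 1.17·ex + 1.08·ey = (0.6416,-0.5624)
θ=115°: B = A + 1.00·(cos115°, sin115°) = (-0.4226, 0.9063)
θ=115°: |BD| = 7.4777
θ=115°: circle(B,4.00) ∩ circle(D,9.00): a=-0.6074, h=3.9536
θ=115°:   candidates: C₊=(-0.5463,4.9044) cross=29.564; C₋=(-1.5047,-2.9446) cross=-29.564
θ=115°:   branch - wants cross < 0 → take C=(-1.5047,-2.9446) (cross=-29.564)
θ=115°: ex = (C−B)/|BC| = (-0.2705,-0.9627); ey = (0.9627,-0.2705)
θ=115°: P = B + 1.17·ex + 1.08·ey = (0.3006,-0.5122)
θ=237°: B = A + 1.00·(cos237°, sin237°) = (-0.5446, -0.8387)
θ=237°: |BD| = 7.5911
θ=237°: circle(B,4.00) ∩ circle(D,9.00): a=-0.4858, h=3.9704
θ=237°:   candidates: C₊=(-1.4661,3.0537) cross=30.140; C₋=(-0.5888,-4.8384) cross=-30.140
θ=237°:   branch - wants cross < 0 → take C=(-0.5888,-4.8384) (cross=-30.140)
θ=237°: ex = (C−B)/|BC| = (-0.0110,-0.9999); ey = (0.9999,-0.0110)
θ=237°: P = B + 1.17·ex + 1.08·ey = (0.5224,-2.0205)
θ=278°: B = A + 1.00·(cos278°, sin278°) = (0.1392, -0.9903)
θ=278°: |BD| = 6.9319
θ=278°: circle(B,4.00) ∩ circle(D,9.00): a=-1.2225, h=3.8086
θ=278°:   candidates: C₊=(-1.6149,2.6046) cross=26.401; C₋=(-0.5267,-4.9345) cross=-26.401
θ=278°:   branch - wants cross < 0 → take C=(-0.5267,-4.9345) (cross=-26.401)
θ=278°: ex = (C−B)/|BC| = (-0.1665,-0.9860); ey = (0.9860,-0.1665)
θ=278°: P = B + 1.17·ex + 1.08·ey = (1.0093,-2.3237)

θ=77°: 0.64 -0.56
θ=115°: 0.30 -0.51
θ=237°: 0.52 -2.02
θ=278°: 1.01 -2.32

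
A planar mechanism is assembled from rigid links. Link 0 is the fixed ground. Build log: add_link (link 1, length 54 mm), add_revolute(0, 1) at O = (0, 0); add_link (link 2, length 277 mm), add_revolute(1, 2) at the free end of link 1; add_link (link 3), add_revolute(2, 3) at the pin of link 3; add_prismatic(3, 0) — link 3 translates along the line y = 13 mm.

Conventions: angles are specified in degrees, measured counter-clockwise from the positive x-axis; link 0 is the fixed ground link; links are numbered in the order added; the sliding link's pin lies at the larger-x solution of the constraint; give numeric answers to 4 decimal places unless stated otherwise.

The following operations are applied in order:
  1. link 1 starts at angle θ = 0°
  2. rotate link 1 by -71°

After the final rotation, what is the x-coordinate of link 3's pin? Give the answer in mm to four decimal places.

geometry: r = 54 mm, L = 277 mm, e = 13 mm; θ starts at 0°
rotate link 1 by -71°: θ ← 0° -71° = -71°
crank pin P = (r cos θ, r sin θ) = (17.580680, -51.058003)
h = r sin θ − e = -51.058003 − 13 = -64.058003
x = r cos θ + √(L² − h²) = 17.580680 + 269.491321 = 287.072002

287.0720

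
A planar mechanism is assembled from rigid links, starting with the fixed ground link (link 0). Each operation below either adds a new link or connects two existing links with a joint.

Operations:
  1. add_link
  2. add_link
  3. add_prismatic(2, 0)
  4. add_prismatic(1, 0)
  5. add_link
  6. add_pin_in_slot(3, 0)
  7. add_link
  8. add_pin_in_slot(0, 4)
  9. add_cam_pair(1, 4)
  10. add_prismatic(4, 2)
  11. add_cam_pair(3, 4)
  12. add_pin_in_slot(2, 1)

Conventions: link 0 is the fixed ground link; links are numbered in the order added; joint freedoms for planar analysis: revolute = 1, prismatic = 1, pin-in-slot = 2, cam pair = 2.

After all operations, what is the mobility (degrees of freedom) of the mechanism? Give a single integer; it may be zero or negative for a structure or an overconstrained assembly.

L=1 J1=0 J2=0
add link → L=2 J1=0 J2=0
add link → L=3 J1=0 J2=0
P@2,0 dof=1 J1 → L=3 J1=1 J2=0
P@1,0 dof=1 J1 → L=3 J1=2 J2=0
add link → L=4 J1=2 J2=0
PS@3,0 dof=2 J2 → L=4 J1=2 J2=1
add link → L=5 J1=2 J2=1
PS@0,4 dof=2 J2 → L=5 J1=2 J2=2
C@1,4 dof=2 J2 → L=5 J1=2 J2=3
P@4,2 dof=1 J1 → L=5 J1=3 J2=3
C@3,4 dof=2 J2 → L=5 J1=3 J2=4
PS@2,1 dof=2 J2 → L=5 J1=3 J2=5
M=3(L−1)−2J1−J2=3·4−2·3−5=1

M = 1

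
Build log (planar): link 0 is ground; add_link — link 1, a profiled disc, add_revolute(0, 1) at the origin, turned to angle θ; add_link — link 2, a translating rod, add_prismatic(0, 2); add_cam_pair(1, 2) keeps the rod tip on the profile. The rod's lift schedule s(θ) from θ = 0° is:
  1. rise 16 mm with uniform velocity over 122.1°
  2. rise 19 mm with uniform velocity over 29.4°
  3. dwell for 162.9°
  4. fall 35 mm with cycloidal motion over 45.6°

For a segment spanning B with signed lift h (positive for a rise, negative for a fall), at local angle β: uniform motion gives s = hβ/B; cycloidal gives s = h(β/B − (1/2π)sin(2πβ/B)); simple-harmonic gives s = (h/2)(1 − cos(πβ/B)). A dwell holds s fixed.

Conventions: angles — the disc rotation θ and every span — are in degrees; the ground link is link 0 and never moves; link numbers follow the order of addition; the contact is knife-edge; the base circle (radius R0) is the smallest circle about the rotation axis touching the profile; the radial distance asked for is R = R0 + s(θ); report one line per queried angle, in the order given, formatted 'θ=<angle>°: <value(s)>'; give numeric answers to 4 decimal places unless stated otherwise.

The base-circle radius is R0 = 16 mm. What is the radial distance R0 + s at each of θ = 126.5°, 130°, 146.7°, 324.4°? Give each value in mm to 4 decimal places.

seg 1 [0°–122.1°] uniform, h=16: full span → s += 16 → s = 16.0000
seg 2 [122.1°–151.5°] uniform, h=19: θ=126.5° here. β=4.4, B=29.4. 19·4.4/29.4 = 2.8435 → s = 18.8435
seg 2 [122.1°–151.5°] uniform, h=19: θ=130° here. β=7.9, B=29.4. 19·7.9/29.4 = 5.1054 → s = 21.1054
seg 2 [122.1°–151.5°] uniform, h=19: θ=146.7° here. β=24.6, B=29.4. 19·24.6/29.4 = 15.8980 → s = 31.8980
seg 2 [122.1°–151.5°] uniform, h=19: full span → s += 19 → s = 35.0000
seg 3 [151.5°–314.4°] dwell: s stays 35.0000
seg 4 [314.4°–360°] cycloidal, h=-35: θ=324.4° here. β=10, B=45.6. -35·(0.2193 − sin(2π·0.2193)/(2π)) = -2.2083 → s = 32.7917
θ=126.5°: R = R0 + s = 16 + 18.8435 = 34.8435
θ=130°: R = R0 + s = 16 + 21.1054 = 37.1054
θ=146.7°: R = R0 + s = 16 + 31.8980 = 47.8980
θ=324.4°: R = R0 + s = 16 + 32.7917 = 48.7917

θ=126.5°: 34.8435
θ=130°: 37.1054
θ=146.7°: 47.8980
θ=324.4°: 48.7917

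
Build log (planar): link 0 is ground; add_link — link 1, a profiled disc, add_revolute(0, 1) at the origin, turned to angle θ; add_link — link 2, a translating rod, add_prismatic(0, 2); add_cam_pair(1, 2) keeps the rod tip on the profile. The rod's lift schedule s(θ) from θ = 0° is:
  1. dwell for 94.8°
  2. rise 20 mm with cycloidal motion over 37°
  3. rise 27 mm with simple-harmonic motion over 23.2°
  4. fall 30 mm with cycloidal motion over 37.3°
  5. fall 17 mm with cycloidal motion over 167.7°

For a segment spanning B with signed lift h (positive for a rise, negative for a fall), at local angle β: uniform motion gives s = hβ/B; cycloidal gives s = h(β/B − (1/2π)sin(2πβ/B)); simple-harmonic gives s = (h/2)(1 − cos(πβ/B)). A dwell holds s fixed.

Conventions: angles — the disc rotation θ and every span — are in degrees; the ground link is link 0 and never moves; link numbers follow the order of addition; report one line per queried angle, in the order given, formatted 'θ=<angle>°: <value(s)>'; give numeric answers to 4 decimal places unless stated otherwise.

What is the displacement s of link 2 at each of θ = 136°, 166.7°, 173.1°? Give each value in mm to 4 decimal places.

seg 1 [0°–94.8°] dwell: s stays 0.0000
seg 2 [94.8°–131.8°] cycloidal, h=20: full span → s += 20 → s = 20.0000
seg 3 [131.8°–155°] simple-harmonic, h=27: θ=136° here. β=4.2, B=23.2. 27/2·(1 − cos(π·0.1810)) = 2.1251 → s = 22.1251
seg 3 [131.8°–155°] simple-harmonic, h=27: full span → s += 27 → s = 47.0000
seg 4 [155°–192.3°] cycloidal, h=-30: θ=166.7° here. β=11.7, B=37.3. -30·(0.3137 − sin(2π·0.3137)/(2π)) = -5.0126 → s = 41.9874
seg 4 [155°–192.3°] cycloidal, h=-30: θ=173.1° here. β=18.1, B=37.3. -30·(0.4853 − sin(2π·0.4853)/(2π)) = -14.1159 → s = 32.8841

θ=136°: 22.1251
θ=166.7°: 41.9874
θ=173.1°: 32.8841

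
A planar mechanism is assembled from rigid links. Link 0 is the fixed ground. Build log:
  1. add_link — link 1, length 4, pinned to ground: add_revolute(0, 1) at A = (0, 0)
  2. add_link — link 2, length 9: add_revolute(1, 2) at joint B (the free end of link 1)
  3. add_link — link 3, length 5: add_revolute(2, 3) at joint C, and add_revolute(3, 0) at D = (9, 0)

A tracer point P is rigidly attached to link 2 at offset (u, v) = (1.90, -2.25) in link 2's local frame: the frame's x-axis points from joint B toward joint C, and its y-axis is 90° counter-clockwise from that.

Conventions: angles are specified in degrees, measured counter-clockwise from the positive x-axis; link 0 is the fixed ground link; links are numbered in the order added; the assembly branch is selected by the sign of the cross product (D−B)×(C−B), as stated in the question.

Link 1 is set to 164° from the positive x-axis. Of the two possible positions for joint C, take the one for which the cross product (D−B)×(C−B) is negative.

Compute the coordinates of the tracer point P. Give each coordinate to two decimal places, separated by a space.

A=(0,0), D=(9.00,0)
B = A + 4.00·(cos164°, sin164°) = (-3.8450, 1.1025)
|BD| = 12.8923
circle(B,9.00) ∩ circle(D,5.00): a=8.6180, h=2.5943
  candidates: C₊=(4.9632,2.9503) cross=33.446; C₋=(4.5195,-2.2193) cross=-33.446
  branch - wants cross < 0 → take C=(4.5195,-2.2193) (cross=-33.446)
ex = (C−B)/|BC| = (0.9294,-0.3691); ey = (0.3691,0.9294)
P = B + 1.90·ex + -2.25·ey = (-2.9096,-1.6899)

-2.91 -1.69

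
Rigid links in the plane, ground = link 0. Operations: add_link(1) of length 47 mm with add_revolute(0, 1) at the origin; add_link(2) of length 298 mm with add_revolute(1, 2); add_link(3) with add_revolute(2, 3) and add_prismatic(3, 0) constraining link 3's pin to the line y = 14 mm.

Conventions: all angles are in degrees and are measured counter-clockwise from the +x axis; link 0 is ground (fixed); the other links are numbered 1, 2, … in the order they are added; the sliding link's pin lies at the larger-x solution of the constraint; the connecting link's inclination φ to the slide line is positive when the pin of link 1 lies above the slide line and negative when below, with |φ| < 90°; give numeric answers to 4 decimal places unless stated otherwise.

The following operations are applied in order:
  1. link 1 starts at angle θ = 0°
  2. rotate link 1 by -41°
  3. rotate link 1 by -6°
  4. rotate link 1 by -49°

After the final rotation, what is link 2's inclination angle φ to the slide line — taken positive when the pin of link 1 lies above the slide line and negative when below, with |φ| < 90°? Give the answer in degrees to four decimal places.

geometry: r = 47 mm, L = 298 mm, e = 14 mm; θ starts at 0°
rotate link 1 by -41°: θ ← 0° -41° = -41°
rotate link 1 by -6°: θ ← -41° -6° = -47°
rotate link 1 by -49°: θ ← -47° -49° = -96°
h = r sin θ − e = -46.742529 − 14 = -60.742529
sin φ = h / L = -60.742529 / 298 = -0.20383399
φ = arcsin(-0.20383399) = -11.761250°

-11.7613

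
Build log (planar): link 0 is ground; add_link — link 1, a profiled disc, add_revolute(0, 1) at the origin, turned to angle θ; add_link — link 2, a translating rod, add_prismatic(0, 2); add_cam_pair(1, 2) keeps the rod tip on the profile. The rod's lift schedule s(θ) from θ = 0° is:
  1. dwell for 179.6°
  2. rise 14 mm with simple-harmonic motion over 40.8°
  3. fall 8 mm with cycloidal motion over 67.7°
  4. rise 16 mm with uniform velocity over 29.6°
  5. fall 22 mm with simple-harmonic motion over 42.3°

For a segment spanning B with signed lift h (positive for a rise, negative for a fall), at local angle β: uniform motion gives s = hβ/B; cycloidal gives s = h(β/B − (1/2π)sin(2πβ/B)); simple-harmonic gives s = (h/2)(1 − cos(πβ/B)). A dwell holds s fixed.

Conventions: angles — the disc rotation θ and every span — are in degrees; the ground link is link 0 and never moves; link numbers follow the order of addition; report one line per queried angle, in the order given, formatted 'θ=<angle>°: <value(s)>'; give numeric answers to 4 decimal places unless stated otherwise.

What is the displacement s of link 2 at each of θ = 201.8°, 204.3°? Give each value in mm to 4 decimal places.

seg 1 [0°–179.6°] dwell: s stays 0.0000
seg 2 [179.6°–220.4°] simple-harmonic, h=14: θ=201.8° here. β=22.2, B=40.8. 14/2·(1 − cos(π·0.5441)) = 7.9671 → s = 7.9671
seg 2 [179.6°–220.4°] simple-harmonic, h=14: θ=204.3° here. β=24.7, B=40.8. 14/2·(1 − cos(π·0.6054)) = 9.2756 → s = 9.2756

θ=201.8°: 7.9671
θ=204.3°: 9.2756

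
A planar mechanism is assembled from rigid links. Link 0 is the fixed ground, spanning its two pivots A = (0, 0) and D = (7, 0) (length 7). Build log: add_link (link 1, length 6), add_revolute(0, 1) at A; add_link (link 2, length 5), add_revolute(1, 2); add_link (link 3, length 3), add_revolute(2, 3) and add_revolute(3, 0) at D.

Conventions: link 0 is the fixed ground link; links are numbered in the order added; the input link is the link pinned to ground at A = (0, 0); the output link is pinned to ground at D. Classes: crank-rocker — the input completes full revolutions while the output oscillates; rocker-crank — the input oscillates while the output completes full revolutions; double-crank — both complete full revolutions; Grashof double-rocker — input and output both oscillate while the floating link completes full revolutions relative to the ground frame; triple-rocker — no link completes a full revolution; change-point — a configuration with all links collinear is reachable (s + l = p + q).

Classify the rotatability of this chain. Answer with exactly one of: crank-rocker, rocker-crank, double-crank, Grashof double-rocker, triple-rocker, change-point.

lengths: ground=7, input=6, coupler=5, output=3
sorted: s=3 (shortest), l=7 (longest), p+q=11
s + l = 10 vs p + q = 11
s + l < p + q (Grashof) with shortest = output link → rocker-crank

rocker-crank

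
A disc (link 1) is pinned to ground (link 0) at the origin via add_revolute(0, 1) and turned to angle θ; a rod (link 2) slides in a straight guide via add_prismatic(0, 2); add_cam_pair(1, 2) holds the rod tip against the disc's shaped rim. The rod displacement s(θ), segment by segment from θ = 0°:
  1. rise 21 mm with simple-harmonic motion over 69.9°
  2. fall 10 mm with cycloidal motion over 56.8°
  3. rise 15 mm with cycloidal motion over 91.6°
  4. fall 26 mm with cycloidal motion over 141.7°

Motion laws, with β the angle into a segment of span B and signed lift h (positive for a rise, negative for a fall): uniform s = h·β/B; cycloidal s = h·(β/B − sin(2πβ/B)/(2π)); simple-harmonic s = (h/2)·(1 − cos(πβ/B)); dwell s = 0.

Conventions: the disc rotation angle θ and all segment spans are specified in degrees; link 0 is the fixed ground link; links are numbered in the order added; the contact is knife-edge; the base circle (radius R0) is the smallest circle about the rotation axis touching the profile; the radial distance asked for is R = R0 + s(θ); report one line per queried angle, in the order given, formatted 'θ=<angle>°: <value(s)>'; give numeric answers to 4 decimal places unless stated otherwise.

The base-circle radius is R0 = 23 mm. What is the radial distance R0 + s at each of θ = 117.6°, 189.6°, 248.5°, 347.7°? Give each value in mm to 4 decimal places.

segment 1 (0° to 69.9°, simple-harmonic, h = 21) is passed completely: s = 0.0000 + (21) = 21.0000
θ = 117.6° falls in segment 2 (69.9° to 126.7°, cycloidal, h = -10): β = 117.6 − 69.9 = 47.7°, B = 56.8°; Δs = -10·(0.8398 − sin(2π·0.8398)/(2π)) = -9.7428; s = 21.0000 − 9.7428 = 11.2572
segment 2 (69.9° to 126.7°, cycloidal, h = -10) is passed completely: s = 21.0000 + (-10) = 11.0000
θ = 189.6° falls in segment 3 (126.7° to 218.3°, cycloidal, h = 15): β = 189.6 − 126.7 = 62.9°, B = 91.6°; Δs = 15·(0.6867 − sin(2π·0.6867)/(2π)) = 12.5011; s = 11.0000 + 12.5011 = 23.5011
segment 3 (126.7° to 218.3°, cycloidal, h = 15) is passed completely: s = 11.0000 + (15) = 26.0000
θ = 248.5° falls in segment 4 (218.3° to 360°, cycloidal, h = -26): β = 248.5 − 218.3 = 30.2°, B = 141.7°; Δs = -26·(0.2131 − sin(2π·0.2131)/(2π)) = -1.5138; s = 26.0000 − 1.5138 = 24.4862
θ = 347.7° falls in segment 4 (218.3° to 360°, cycloidal, h = -26): β = 347.7 − 218.3 = 129.4°, B = 141.7°; Δs = -26·(0.9132 − sin(2π·0.9132)/(2π)) = -25.8898; s = 26.0000 − 25.8898 = 0.1102
θ=117.6°: R = R0 + s = 23 + 11.2572 = 34.2572
θ=189.6°: R = R0 + s = 23 + 23.5011 = 46.5011
θ=248.5°: R = R0 + s = 23 + 24.4862 = 47.4862
θ=347.7°: R = R0 + s = 23 + 0.1102 = 23.1102

θ=117.6°: 34.2572
θ=189.6°: 46.5011
θ=248.5°: 47.4862
θ=347.7°: 23.1102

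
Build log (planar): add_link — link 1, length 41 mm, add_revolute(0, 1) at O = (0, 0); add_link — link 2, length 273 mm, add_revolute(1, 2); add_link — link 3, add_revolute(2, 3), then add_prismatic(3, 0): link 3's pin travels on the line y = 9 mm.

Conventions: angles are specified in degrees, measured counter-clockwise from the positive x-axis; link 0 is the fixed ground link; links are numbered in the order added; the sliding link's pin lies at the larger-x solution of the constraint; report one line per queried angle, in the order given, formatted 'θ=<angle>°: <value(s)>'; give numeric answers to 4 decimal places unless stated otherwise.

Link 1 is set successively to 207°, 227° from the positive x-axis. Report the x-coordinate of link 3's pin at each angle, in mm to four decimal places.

geometry: r = 41 mm, L = 273 mm, e = 9 mm
θ=207°: crank pin P = (r cos θ, r sin θ) = (-36.531267, -18.613610)
θ=207°: h = r sin θ − e = -18.613610 − 9 = -27.613610
θ=207°: x = r cos θ + √(L² − h²) = -36.531267 + 271.599868 = 235.068601
θ=227°: crank pin P = (r cos θ, r sin θ) = (-27.961933, -29.985502)
θ=227°: h = r sin θ − e = -29.985502 − 9 = -38.985502
θ=227°: x = r cos θ + √(L² − h²) = -27.961933 + 270.202018 = 242.240085

θ=207°: 235.0686
θ=227°: 242.2401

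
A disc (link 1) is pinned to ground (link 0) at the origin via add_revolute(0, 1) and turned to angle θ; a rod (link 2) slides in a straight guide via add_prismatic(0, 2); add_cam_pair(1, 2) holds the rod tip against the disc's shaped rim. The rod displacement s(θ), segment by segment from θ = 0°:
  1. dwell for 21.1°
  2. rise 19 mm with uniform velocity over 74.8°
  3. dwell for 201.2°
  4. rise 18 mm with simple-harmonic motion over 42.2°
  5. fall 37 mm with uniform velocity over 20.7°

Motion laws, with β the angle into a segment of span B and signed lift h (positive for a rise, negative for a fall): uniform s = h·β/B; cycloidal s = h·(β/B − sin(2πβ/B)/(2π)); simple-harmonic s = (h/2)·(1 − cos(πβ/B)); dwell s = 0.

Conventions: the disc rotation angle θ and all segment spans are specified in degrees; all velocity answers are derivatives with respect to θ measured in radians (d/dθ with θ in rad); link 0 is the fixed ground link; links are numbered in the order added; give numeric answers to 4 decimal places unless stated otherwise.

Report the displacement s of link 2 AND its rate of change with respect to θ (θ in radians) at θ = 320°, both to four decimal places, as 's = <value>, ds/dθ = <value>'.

segment 1 (0° to 21.1°, dwell): s unchanged at 0.0000
segment 2 (21.1° to 95.9°, uniform, h = 19) is passed completely: s = 0.0000 + (19) = 19.0000
segment 3 (95.9° to 297.1°, dwell): s unchanged at 19.0000
θ = 320° falls in segment 4 (297.1° to 339.3°, simple-harmonic, h = 18): β = 320 − 297.1 = 22.9°, B = 42.2°; Δs = 18/2·(1 − cos(π·0.5427)) = 10.2024; s = 19.0000 + 10.2024 = 29.2024
velocity in seg [297.1°–339.3°] (simple-harmonic), θ in radians: β = 22.9° = 0.3997 rad, B = 42.2° = 0.7365 rad; ds/dθ = (πh/(2B)) sin(πβ/B) = (π·18/(2·0.7365)) sin(π·0.5427) = 38.044480 mm/rad

s = 29.2024, ds/dθ = 38.0445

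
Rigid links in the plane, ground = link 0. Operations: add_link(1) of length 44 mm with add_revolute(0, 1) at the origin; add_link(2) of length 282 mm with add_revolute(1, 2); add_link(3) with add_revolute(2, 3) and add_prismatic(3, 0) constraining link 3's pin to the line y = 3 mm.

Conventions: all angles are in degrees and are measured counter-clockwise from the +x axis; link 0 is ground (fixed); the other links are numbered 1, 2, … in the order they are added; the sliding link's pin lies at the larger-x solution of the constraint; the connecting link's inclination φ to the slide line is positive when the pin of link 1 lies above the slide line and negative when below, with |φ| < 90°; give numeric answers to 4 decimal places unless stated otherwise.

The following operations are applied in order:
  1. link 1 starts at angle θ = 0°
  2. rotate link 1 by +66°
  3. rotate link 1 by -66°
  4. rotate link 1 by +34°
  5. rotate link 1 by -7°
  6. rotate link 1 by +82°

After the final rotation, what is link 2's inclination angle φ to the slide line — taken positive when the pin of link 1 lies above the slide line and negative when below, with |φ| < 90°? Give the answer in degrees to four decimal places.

geometry: r = 44 mm, L = 282 mm, e = 3 mm; θ starts at 0°
rotate link 1 by +66°: θ ← 0° +66° = 66°
rotate link 1 by -66°: θ ← 66° -66° = 0°
rotate link 1 by +34°: θ ← 0° +34° = 34°
rotate link 1 by -7°: θ ← 34° -7° = 27°
rotate link 1 by +82°: θ ← 27° +82° = 109°
h = r sin θ − e = 41.602817 − 3 = 38.602817
sin φ = h / L = 38.602817 / 282 = 0.13688942
φ = arcsin(0.13688942) = 7.867890°

7.8679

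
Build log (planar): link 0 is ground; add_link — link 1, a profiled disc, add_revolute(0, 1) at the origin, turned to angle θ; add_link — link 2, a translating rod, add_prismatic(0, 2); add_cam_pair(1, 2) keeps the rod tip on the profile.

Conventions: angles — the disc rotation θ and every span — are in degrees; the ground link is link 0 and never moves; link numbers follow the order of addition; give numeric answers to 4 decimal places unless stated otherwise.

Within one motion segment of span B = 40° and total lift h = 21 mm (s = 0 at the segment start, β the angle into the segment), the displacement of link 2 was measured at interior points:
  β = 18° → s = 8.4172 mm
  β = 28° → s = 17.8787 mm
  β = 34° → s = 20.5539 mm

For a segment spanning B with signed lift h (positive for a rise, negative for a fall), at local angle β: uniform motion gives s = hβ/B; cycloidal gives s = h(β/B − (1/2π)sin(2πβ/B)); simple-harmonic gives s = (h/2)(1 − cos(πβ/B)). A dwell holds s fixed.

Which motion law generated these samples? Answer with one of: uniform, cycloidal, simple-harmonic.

candidates at β/B = r: uniform s = h·r (linear in β); cycloidal s = h·(r − sin(2πr)/(2π)); simple-harmonic s = (h/2)(1 − cos(πr))
β=18°: printed 8.4172 | uniform 9.4500, cycloidal 8.4172, simple-harmonic 8.8574
β=28°: printed 17.8787 | uniform 14.7000, cycloidal 17.8787, simple-harmonic 16.6717
β=34°: printed 20.5539 | uniform 17.8500, cycloidal 20.5539, simple-harmonic 19.8556
only one law matches every sample → cycloidal

cycloidal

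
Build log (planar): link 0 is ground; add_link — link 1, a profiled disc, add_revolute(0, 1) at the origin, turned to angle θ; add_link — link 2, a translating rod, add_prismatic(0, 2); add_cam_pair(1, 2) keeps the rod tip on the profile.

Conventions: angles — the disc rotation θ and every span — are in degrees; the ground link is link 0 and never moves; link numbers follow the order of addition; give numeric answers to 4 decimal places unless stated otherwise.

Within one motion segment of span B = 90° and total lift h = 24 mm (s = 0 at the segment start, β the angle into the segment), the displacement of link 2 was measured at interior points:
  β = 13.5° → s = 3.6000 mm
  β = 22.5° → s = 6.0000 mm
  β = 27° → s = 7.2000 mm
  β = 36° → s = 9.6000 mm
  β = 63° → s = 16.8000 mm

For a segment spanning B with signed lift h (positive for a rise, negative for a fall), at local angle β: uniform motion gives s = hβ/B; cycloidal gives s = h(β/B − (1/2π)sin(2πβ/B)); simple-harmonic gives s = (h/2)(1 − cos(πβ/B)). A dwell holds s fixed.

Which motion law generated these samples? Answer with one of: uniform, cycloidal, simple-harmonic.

candidates at β/B = r: uniform s = h·r (linear in β); cycloidal s = h·(r − sin(2πr)/(2π)); simple-harmonic s = (h/2)(1 − cos(πr))
β=13.5°: printed 3.6000 | uniform 3.6000, cycloidal 0.5098, simple-harmonic 1.3079
β=22.5°: printed 6.0000 | uniform 6.0000, cycloidal 2.1803, simple-harmonic 3.5147
β=27°: printed 7.2000 | uniform 7.2000, cycloidal 3.5672, simple-harmonic 4.9466
β=36°: printed 9.6000 | uniform 9.6000, cycloidal 7.3548, simple-harmonic 8.2918
β=63°: printed 16.8000 | uniform 16.8000, cycloidal 20.4328, simple-harmonic 19.0534
only one law matches every sample → uniform

uniform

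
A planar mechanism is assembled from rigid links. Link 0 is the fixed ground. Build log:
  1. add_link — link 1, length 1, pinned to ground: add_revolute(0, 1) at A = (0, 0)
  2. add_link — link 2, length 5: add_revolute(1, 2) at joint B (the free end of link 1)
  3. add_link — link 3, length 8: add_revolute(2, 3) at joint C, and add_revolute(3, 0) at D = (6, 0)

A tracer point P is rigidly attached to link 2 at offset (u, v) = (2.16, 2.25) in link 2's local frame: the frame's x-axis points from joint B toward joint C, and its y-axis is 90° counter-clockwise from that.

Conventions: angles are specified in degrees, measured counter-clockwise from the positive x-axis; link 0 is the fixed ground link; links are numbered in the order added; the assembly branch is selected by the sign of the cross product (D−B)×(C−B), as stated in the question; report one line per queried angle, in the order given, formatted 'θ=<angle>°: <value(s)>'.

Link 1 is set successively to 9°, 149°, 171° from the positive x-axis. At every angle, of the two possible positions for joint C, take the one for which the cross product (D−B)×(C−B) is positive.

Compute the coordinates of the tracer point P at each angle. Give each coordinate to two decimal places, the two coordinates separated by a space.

A=(0,0), D=(6.00,0)
θ=9°: B = A + 1.00·(cos9°, sin9°) = (0.9877, 0.1564)
θ=9°: |BD| = 5.0148
θ=9°: circle(B,5.00) ∩ circle(D,8.00): a=-1.3812, h=4.8055
θ=9°:   candidates: C₊=(-0.2429,5.0026) cross=24.098; C₋=(-0.5427,-4.6036) cross=-24.098
θ=9°:   branch + wants cross > 0 → take C=(-0.2429,5.0026) (cross=24.098)
θ=9°: ex = (C−B)/|BC| = (-0.2461,0.9692); ey = (-0.9692,-0.2461)
θ=9°: P = B + 2.16·ex + 2.25·ey = (-1.7247,1.6962)
θ=149°: B = A + 1.00·(cos149°, sin149°) = (-0.8572, 0.5150)
θ=149°: |BD| = 6.8765
θ=149°: circle(B,5.00) ∩ circle(D,8.00): a=0.6025, h=4.9636
θ=149°:   candidates: C₊=(0.1154,5.4195) cross=34.132; C₋=(-0.6281,-4.4797) cross=-34.132
θ=149°:   branch + wants cross > 0 → take C=(0.1154,5.4195) (cross=34.132)
θ=149°: ex = (C−B)/|BC| = (0.1945,0.9809); ey = (-0.9809,0.1945)
θ=149°: P = B + 2.16·ex + 2.25·ey = (-2.6440,3.0714)
θ=171°: B = A + 1.00·(cos171°, sin171°) = (-0.9877, 0.1564)
θ=171°: |BD| = 6.9894
θ=171°: circle(B,5.00) ∩ circle(D,8.00): a=0.7048, h=4.9501
θ=171°:   candidates: C₊=(-0.1723,5.0895) cross=34.598; C₋=(-0.3939,-4.8082) cross=-34.598
θ=171°:   branch + wants cross > 0 → take C=(-0.1723,5.0895) (cross=34.598)
θ=171°: ex = (C−B)/|BC| = (0.1631,0.9866); ey = (-0.9866,0.1631)
θ=171°: P = B + 2.16·ex + 2.25·ey = (-2.8553,2.6545)

θ=9°: -1.72 1.70
θ=149°: -2.64 3.07
θ=171°: -2.86 2.65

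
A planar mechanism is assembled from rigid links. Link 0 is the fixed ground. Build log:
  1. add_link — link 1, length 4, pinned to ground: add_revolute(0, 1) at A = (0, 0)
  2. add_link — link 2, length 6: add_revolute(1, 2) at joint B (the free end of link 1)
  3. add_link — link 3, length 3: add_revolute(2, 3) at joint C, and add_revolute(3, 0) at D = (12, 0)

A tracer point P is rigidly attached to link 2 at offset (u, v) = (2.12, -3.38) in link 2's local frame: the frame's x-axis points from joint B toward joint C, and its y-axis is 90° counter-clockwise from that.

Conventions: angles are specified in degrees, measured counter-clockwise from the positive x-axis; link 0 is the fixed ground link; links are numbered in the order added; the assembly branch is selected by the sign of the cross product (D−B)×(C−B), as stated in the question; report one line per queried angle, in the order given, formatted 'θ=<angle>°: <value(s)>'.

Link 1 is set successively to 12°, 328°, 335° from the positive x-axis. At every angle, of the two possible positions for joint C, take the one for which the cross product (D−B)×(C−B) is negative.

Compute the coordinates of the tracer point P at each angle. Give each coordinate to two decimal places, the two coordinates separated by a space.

A=(0,0), D=(12.00,0)
θ=12°: B = A + 4.00·(cos12°, sin12°) = (3.9126, 0.8316)
θ=12°: |BD| = 8.1301
θ=12°: circle(B,6.00) ∩ circle(D,3.00): a=5.7255, h=1.7940
θ=12°:   candidates: C₊=(9.7916,2.0305) cross=14.585; C₋=(9.4246,-1.5386) cross=-14.585
θ=12°:   branch - wants cross < 0 → take C=(9.4246,-1.5386) (cross=-14.585)
θ=12°: ex = (C−B)/|BC| = (0.9187,-0.3950); ey = (0.3950,0.9187)
θ=12°: P = B + 2.12·ex + -3.38·ey = (4.5249,-3.1109)
θ=328°: B = A + 4.00·(cos328°, sin328°) = (3.3922, -2.1197)
θ=328°: |BD| = 8.8650
θ=328°: circle(B,6.00) ∩ circle(D,3.00): a=5.9553, h=0.7308
θ=328°:   candidates: C₊=(9.0000,0.0139) cross=6.479; C₋=(9.3495,-1.4053) cross=-6.479
θ=328°:   branch - wants cross < 0 → take C=(9.3495,-1.4053) (cross=-6.479)
θ=328°: ex = (C−B)/|BC| = (0.9929,0.1191); ey = (-0.1191,0.9929)
θ=328°: P = B + 2.12·ex + -3.38·ey = (5.8995,-5.2232)
θ=335°: B = A + 4.00·(cos335°, sin335°) = (3.6252, -1.6905)
θ=335°: |BD| = 8.5437
θ=335°: circle(B,6.00) ∩ circle(D,3.00): a=5.8520, h=1.3246
θ=335°:   candidates: C₊=(9.0994,0.7658) cross=11.317; C₋=(9.6236,-1.8310) cross=-11.317
θ=335°:   branch - wants cross < 0 → take C=(9.6236,-1.8310) (cross=-11.317)
θ=335°: ex = (C−B)/|BC| = (0.9997,-0.0234); ey = (0.0234,0.9997)
θ=335°: P = B + 2.12·ex + -3.38·ey = (5.6655,-5.1192)

θ=12°: 4.52 -3.11
θ=328°: 5.90 -5.22
θ=335°: 5.67 -5.12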